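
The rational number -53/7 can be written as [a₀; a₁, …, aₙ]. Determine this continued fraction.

[-8; 2, 3]

Run the Euclidean algorithm, recording each quotient:
⌊-53/7⌋ = -8, remainder 3
⌊7/3⌋ = 2, remainder 1
⌊3/1⌋ = 3, remainder 0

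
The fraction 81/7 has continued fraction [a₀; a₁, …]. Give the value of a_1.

81 = 11·7 + 4, so a_0 = 11
7 = 1·4 + 3, so a_1 = 1

1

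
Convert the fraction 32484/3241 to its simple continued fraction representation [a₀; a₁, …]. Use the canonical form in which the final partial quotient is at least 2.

[10; 43, 1, 3, 1, 14]

⌊32484/3241⌋ = 10, remainder 74
⌊3241/74⌋ = 43, remainder 59
⌊74/59⌋ = 1, remainder 15
⌊59/15⌋ = 3, remainder 14
⌊15/14⌋ = 1, remainder 1
⌊14/1⌋ = 14, remainder 0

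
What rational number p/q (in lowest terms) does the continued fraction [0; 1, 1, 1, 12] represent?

Start with 12.
1 + 1/(12/1) = 1 + 1/12 = 13/12
1 + 1/(13/12) = 1 + 12/13 = 25/13
1 + 1/(25/13) = 1 + 13/25 = 38/25
0 + 1/(38/25) = 0 + 25/38 = 25/38

25/38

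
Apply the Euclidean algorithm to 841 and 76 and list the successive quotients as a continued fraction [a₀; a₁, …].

[11; 15, 5]

841 ÷ 76 → quotient 11, remainder 5
76 ÷ 5 → quotient 15, remainder 1
5 ÷ 1 → quotient 5, remainder 0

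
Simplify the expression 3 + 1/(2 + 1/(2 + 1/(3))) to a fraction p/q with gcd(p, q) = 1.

58/17

a_0 = 3: 3/1
a_1 = 2: 7/2
a_2 = 2: 17/5
a_3 = 3: 58/17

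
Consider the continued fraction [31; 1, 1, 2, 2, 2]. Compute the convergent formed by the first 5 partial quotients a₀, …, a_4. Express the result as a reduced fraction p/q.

379/12

Start with 2.
2 + 1/(2/1) = 2 + 1/2 = 5/2
1 + 1/(5/2) = 1 + 2/5 = 7/5
1 + 1/(7/5) = 1 + 5/7 = 12/7
31 + 1/(12/7) = 31 + 7/12 = 379/12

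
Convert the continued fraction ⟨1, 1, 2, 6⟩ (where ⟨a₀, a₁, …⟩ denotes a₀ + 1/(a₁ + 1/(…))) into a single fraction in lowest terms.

32/19

Compute successive convergents:
a_0 = 1: 1/1
a_1 = 1: 2/1
a_2 = 2: 5/3
a_3 = 6: 32/19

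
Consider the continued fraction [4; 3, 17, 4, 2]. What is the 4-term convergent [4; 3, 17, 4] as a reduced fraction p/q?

Start with 4.
17 + 1/(4/1) = 17 + 1/4 = 69/4
3 + 1/(69/4) = 3 + 4/69 = 211/69
4 + 1/(211/69) = 4 + 69/211 = 913/211

913/211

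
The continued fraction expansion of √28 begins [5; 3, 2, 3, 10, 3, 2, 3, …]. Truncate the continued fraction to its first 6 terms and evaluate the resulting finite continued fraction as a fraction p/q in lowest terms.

4048/765

Collapse the nested fraction from the inside out:
Start with 3.
10 + 1/(3/1) = 10 + 1/3 = 31/3
3 + 1/(31/3) = 3 + 3/31 = 96/31
2 + 1/(96/31) = 2 + 31/96 = 223/96
3 + 1/(223/96) = 3 + 96/223 = 765/223
5 + 1/(765/223) = 5 + 223/765 = 4048/765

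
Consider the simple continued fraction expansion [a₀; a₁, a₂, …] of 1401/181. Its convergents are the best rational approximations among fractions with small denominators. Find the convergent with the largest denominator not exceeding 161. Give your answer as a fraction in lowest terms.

a_0 = 7: 7/1  (≤ bound)
a_1 = 1: 8/1  (≤ bound)
a_2 = 2: 23/3  (≤ bound)
a_3 = 1: 31/4  (≤ bound)
a_4 = 5: 178/23  (≤ bound)
a_5 = 1: 209/27  (≤ bound)
a_6 = 2: 596/77  (≤ bound)
a_7 = 2: 1401/181  (> 161, stop)

596/77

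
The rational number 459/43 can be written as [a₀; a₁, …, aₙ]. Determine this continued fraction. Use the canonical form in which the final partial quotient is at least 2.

[10; 1, 2, 14]

459 = 10·43 + 29, so a_0 = 10
43 = 1·29 + 14, so a_1 = 1
29 = 2·14 + 1, so a_2 = 2
14 = 14·1 + 0, so a_3 = 14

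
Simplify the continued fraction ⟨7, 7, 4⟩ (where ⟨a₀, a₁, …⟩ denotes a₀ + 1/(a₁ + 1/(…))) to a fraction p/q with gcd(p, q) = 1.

Collapse the nested fraction from the inside out:
Start with 4.
7 + 1/(4/1) = 7 + 1/4 = 29/4
7 + 1/(29/4) = 7 + 4/29 = 207/29

207/29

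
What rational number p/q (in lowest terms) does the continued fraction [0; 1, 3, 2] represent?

7/9

a_0 = 0: 0/1
a_1 = 1: 1/1
a_2 = 3: 3/4
a_3 = 2: 7/9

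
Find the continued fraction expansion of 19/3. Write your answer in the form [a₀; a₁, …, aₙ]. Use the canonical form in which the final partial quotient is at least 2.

[6; 3]

19 ÷ 3 → quotient 6, remainder 1
3 ÷ 1 → quotient 3, remainder 0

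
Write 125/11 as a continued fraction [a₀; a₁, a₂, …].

125 ÷ 11 → quotient 11, remainder 4
11 ÷ 4 → quotient 2, remainder 3
4 ÷ 3 → quotient 1, remainder 1
3 ÷ 1 → quotient 3, remainder 0

[11; 2, 1, 3]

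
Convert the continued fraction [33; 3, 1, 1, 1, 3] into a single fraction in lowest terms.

1331/40

Use the convergent recurrence hₖ = aₖ·hₖ₋₁ + hₖ₋₂ (and likewise for the denominators kₖ):
a_0 = 33: 33/1
a_1 = 3: 100/3
a_2 = 1: 133/4
a_3 = 1: 233/7
a_4 = 1: 366/11
a_5 = 3: 1331/40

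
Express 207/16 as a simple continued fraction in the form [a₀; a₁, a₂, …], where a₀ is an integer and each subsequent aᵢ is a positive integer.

Repeatedly divide and take the remainder:
207 = 12·16 + 15, so a_0 = 12
16 = 1·15 + 1, so a_1 = 1
15 = 15·1 + 0, so a_2 = 15

[12; 1, 15]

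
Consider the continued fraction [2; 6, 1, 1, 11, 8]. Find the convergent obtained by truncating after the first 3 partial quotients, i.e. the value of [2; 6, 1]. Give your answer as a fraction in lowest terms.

15/7

Starting at the tail and folding back:
Start with 1.
6 + 1/(1/1) = 6 + 1/1 = 7/1
2 + 1/(7/1) = 2 + 1/7 = 15/7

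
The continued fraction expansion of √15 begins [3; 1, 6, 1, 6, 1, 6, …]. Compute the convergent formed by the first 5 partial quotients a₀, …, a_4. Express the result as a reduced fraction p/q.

Start with 6.
1 + 1/(6/1) = 1 + 1/6 = 7/6
6 + 1/(7/6) = 6 + 6/7 = 48/7
1 + 1/(48/7) = 1 + 7/48 = 55/48
3 + 1/(55/48) = 3 + 48/55 = 213/55

213/55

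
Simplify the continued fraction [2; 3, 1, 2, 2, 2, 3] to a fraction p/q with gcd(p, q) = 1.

Start with 3.
2 + 1/(3/1) = 2 + 1/3 = 7/3
2 + 1/(7/3) = 2 + 3/7 = 17/7
2 + 1/(17/7) = 2 + 7/17 = 41/17
1 + 1/(41/17) = 1 + 17/41 = 58/41
3 + 1/(58/41) = 3 + 41/58 = 215/58
2 + 1/(215/58) = 2 + 58/215 = 488/215

488/215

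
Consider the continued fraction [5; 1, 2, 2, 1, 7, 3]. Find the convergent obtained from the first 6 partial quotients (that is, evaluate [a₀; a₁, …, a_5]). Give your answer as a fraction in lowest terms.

Work from the innermost term outward:
Start with 7.
1 + 1/(7/1) = 1 + 1/7 = 8/7
2 + 1/(8/7) = 2 + 7/8 = 23/8
2 + 1/(23/8) = 2 + 8/23 = 54/23
1 + 1/(54/23) = 1 + 23/54 = 77/54
5 + 1/(77/54) = 5 + 54/77 = 439/77

439/77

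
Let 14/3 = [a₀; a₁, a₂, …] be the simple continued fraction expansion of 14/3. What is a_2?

2

Run the Euclidean algorithm, recording each quotient:
14 = 4·3 + 2, so a_0 = 4
3 = 1·2 + 1, so a_1 = 1
2 = 2·1 + 0, so a_2 = 2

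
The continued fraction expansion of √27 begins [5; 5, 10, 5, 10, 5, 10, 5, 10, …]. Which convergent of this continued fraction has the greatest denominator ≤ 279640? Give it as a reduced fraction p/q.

716035/137801

a_0 = 5: 5/1  (≤ bound)
a_1 = 5: 26/5  (≤ bound)
a_2 = 10: 265/51  (≤ bound)
a_3 = 5: 1351/260  (≤ bound)
a_4 = 10: 13775/2651  (≤ bound)
a_5 = 5: 70226/13515  (≤ bound)
a_6 = 10: 716035/137801  (≤ bound)
a_7 = 5: 3650401/702520  (> 279640, stop)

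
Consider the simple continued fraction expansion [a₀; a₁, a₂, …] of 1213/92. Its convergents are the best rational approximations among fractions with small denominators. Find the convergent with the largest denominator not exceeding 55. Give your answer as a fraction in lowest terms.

List convergents until the denominator exceeds the bound:
a_0 = 13: 13/1  (≤ bound)
a_1 = 5: 66/5  (≤ bound)
a_2 = 2: 145/11  (≤ bound)
a_3 = 2: 356/27  (≤ bound)
a_4 = 3: 1213/92  (> 55, stop)

356/27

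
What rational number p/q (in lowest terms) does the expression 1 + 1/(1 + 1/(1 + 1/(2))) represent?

8/5

Start with 2.
1 + 1/(2/1) = 1 + 1/2 = 3/2
1 + 1/(3/2) = 1 + 2/3 = 5/3
1 + 1/(5/3) = 1 + 3/5 = 8/5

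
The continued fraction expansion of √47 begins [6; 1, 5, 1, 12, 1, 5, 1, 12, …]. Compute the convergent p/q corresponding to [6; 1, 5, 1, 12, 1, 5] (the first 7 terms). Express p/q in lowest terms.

Use the convergent recurrence hₖ = aₖ·hₖ₋₁ + hₖ₋₂ (and likewise for the denominators kₖ):
a_0 = 6: 6/1
a_1 = 1: 7/1
a_2 = 5: 41/6
a_3 = 1: 48/7
a_4 = 12: 617/90
a_5 = 1: 665/97
a_6 = 5: 3942/575

3942/575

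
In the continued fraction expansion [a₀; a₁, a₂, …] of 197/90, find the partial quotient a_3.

⌊197/90⌋ = 2, remainder 17
⌊90/17⌋ = 5, remainder 5
⌊17/5⌋ = 3, remainder 2
⌊5/2⌋ = 2, remainder 1

2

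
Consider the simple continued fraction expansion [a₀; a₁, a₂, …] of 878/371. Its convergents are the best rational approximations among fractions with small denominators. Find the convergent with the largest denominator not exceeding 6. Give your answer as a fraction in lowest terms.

a_0 = 2: 2/1  (≤ bound)
a_1 = 2: 5/2  (≤ bound)
a_2 = 1: 7/3  (≤ bound)
a_3 = 2: 19/8  (> 6, stop)

7/3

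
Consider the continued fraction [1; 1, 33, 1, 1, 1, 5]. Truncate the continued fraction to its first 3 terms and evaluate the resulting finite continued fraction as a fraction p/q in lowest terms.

67/34

Build up convergents one term at a time:
a_0 = 1: 1/1
a_1 = 1: 2/1
a_2 = 33: 67/34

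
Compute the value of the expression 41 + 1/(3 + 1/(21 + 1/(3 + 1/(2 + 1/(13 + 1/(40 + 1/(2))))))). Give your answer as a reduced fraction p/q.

a_0 = 41: 41/1
a_1 = 3: 124/3
a_2 = 21: 2645/64
a_3 = 3: 8059/195
a_4 = 2: 18763/454
a_5 = 13: 251978/6097
a_6 = 40: 10097883/244334
a_7 = 2: 20447744/494765

20447744/494765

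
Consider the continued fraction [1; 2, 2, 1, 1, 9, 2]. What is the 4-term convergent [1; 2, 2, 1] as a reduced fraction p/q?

10/7

a_0 = 1: 1/1
a_1 = 2: 3/2
a_2 = 2: 7/5
a_3 = 1: 10/7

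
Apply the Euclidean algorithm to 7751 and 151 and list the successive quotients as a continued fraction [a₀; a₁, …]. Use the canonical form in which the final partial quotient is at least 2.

[51; 3, 50]

Run the Euclidean algorithm, recording each quotient:
⌊7751/151⌋ = 51, remainder 50
⌊151/50⌋ = 3, remainder 1
⌊50/1⌋ = 50, remainder 0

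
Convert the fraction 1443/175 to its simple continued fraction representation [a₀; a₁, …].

[8; 4, 14, 3]

1443 = 8·175 + 43, so a_0 = 8
175 = 4·43 + 3, so a_1 = 4
43 = 14·3 + 1, so a_2 = 14
3 = 3·1 + 0, so a_3 = 3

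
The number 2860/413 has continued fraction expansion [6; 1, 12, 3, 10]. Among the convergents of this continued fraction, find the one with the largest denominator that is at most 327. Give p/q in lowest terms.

277/40

a_0 = 6: 6/1  (≤ bound)
a_1 = 1: 7/1  (≤ bound)
a_2 = 12: 90/13  (≤ bound)
a_3 = 3: 277/40  (≤ bound)
a_4 = 10: 2860/413  (> 327, stop)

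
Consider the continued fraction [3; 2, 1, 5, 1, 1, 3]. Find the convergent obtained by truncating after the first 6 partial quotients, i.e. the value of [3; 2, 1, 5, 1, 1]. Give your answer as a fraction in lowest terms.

a_0 = 3: 3/1
a_1 = 2: 7/2
a_2 = 1: 10/3
a_3 = 5: 57/17
a_4 = 1: 67/20
a_5 = 1: 124/37

124/37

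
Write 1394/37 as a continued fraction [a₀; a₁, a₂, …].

⌊1394/37⌋ = 37, remainder 25
⌊37/25⌋ = 1, remainder 12
⌊25/12⌋ = 2, remainder 1
⌊12/1⌋ = 12, remainder 0

[37; 1, 2, 12]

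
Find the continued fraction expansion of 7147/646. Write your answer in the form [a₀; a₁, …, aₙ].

[11; 15, 1, 3, 10]

Apply division with remainder until the remainder is 0:
⌊7147/646⌋ = 11, remainder 41
⌊646/41⌋ = 15, remainder 31
⌊41/31⌋ = 1, remainder 10
⌊31/10⌋ = 3, remainder 1
⌊10/1⌋ = 10, remainder 0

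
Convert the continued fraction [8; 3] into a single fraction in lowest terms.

a_0 = 8: 8/1
a_1 = 3: 25/3

25/3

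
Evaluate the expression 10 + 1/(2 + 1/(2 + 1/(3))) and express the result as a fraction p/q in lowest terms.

a_0 = 10: 10/1
a_1 = 2: 21/2
a_2 = 2: 52/5
a_3 = 3: 177/17

177/17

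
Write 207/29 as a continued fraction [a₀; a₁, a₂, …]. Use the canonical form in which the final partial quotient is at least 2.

⌊207/29⌋ = 7, remainder 4
⌊29/4⌋ = 7, remainder 1
⌊4/1⌋ = 4, remainder 0

[7; 7, 4]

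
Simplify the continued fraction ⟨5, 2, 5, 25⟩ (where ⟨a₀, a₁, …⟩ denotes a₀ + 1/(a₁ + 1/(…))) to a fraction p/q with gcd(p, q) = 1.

1511/277

Starting at the tail and folding back:
Start with 25.
5 + 1/(25/1) = 5 + 1/25 = 126/25
2 + 1/(126/25) = 2 + 25/126 = 277/126
5 + 1/(277/126) = 5 + 126/277 = 1511/277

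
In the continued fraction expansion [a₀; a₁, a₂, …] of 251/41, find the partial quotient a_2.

5

Repeatedly divide and take the remainder:
⌊251/41⌋ = 6, remainder 5
⌊41/5⌋ = 8, remainder 1
⌊5/1⌋ = 5, remainder 0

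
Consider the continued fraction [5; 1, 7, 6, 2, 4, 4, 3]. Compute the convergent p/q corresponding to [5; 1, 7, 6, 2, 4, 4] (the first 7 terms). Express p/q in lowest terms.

11743/1998

Collapse the nested fraction from the inside out:
Start with 4.
4 + 1/(4/1) = 4 + 1/4 = 17/4
2 + 1/(17/4) = 2 + 4/17 = 38/17
6 + 1/(38/17) = 6 + 17/38 = 245/38
7 + 1/(245/38) = 7 + 38/245 = 1753/245
1 + 1/(1753/245) = 1 + 245/1753 = 1998/1753
5 + 1/(1998/1753) = 5 + 1753/1998 = 11743/1998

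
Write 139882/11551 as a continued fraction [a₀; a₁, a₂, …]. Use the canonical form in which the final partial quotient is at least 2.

[12; 9, 10, 2, 60]

⌊139882/11551⌋ = 12, remainder 1270
⌊11551/1270⌋ = 9, remainder 121
⌊1270/121⌋ = 10, remainder 60
⌊121/60⌋ = 2, remainder 1
⌊60/1⌋ = 60, remainder 0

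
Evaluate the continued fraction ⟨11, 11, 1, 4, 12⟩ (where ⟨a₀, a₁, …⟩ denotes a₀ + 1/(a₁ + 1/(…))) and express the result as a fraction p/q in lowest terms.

Start with 12.
4 + 1/(12/1) = 4 + 1/12 = 49/12
1 + 1/(49/12) = 1 + 12/49 = 61/49
11 + 1/(61/49) = 11 + 49/61 = 720/61
11 + 1/(720/61) = 11 + 61/720 = 7981/720

7981/720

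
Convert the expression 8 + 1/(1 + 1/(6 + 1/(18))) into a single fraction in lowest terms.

a_0 = 8: 8/1
a_1 = 1: 9/1
a_2 = 6: 62/7
a_3 = 18: 1125/127

1125/127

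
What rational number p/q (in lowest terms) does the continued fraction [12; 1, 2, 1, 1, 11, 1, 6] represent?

7744/609

Start with 6.
1 + 1/(6/1) = 1 + 1/6 = 7/6
11 + 1/(7/6) = 11 + 6/7 = 83/7
1 + 1/(83/7) = 1 + 7/83 = 90/83
1 + 1/(90/83) = 1 + 83/90 = 173/90
2 + 1/(173/90) = 2 + 90/173 = 436/173
1 + 1/(436/173) = 1 + 173/436 = 609/436
12 + 1/(609/436) = 12 + 436/609 = 7744/609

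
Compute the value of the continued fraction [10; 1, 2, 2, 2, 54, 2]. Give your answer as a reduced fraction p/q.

19988/1867

Compute successive convergents:
a_0 = 10: 10/1
a_1 = 1: 11/1
a_2 = 2: 32/3
a_3 = 2: 75/7
a_4 = 2: 182/17
a_5 = 54: 9903/925
a_6 = 2: 19988/1867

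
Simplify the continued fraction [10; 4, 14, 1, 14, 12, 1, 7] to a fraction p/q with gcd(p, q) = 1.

966402/94321

a_0 = 10: 10/1
a_1 = 4: 41/4
a_2 = 14: 584/57
a_3 = 1: 625/61
a_4 = 14: 9334/911
a_5 = 12: 112633/10993
a_6 = 1: 121967/11904
a_7 = 7: 966402/94321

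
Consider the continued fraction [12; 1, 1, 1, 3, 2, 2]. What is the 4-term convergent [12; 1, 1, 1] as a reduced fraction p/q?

38/3

Start with 1.
1 + 1/(1/1) = 1 + 1/1 = 2/1
1 + 1/(2/1) = 1 + 1/2 = 3/2
12 + 1/(3/2) = 12 + 2/3 = 38/3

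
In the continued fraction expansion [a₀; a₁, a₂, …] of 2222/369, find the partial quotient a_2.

Run the Euclidean algorithm, recording each quotient:
⌊2222/369⌋ = 6, remainder 8
⌊369/8⌋ = 46, remainder 1
⌊8/1⌋ = 8, remainder 0

8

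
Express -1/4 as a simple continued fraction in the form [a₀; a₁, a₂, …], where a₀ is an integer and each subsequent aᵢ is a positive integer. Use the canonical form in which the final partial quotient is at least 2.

[-1; 1, 3]

Run the Euclidean algorithm, recording each quotient:
⌊-1/4⌋ = -1, remainder 3
⌊4/3⌋ = 1, remainder 1
⌊3/1⌋ = 3, remainder 0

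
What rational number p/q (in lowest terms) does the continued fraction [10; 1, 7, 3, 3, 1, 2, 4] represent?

14187/1304

Start with 4.
2 + 1/(4/1) = 2 + 1/4 = 9/4
1 + 1/(9/4) = 1 + 4/9 = 13/9
3 + 1/(13/9) = 3 + 9/13 = 48/13
3 + 1/(48/13) = 3 + 13/48 = 157/48
7 + 1/(157/48) = 7 + 48/157 = 1147/157
1 + 1/(1147/157) = 1 + 157/1147 = 1304/1147
10 + 1/(1304/1147) = 10 + 1147/1304 = 14187/1304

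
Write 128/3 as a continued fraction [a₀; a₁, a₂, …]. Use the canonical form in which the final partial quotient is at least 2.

Apply division with remainder until the remainder is 0:
128 ÷ 3 → quotient 42, remainder 2
3 ÷ 2 → quotient 1, remainder 1
2 ÷ 1 → quotient 2, remainder 0

[42; 1, 2]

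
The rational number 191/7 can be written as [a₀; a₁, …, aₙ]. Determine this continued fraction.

⌊191/7⌋ = 27, remainder 2
⌊7/2⌋ = 3, remainder 1
⌊2/1⌋ = 2, remainder 0

[27; 3, 2]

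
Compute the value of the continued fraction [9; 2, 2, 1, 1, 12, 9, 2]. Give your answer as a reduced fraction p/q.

27244/2893

Collapse the nested fraction from the inside out:
Start with 2.
9 + 1/(2/1) = 9 + 1/2 = 19/2
12 + 1/(19/2) = 12 + 2/19 = 230/19
1 + 1/(230/19) = 1 + 19/230 = 249/230
1 + 1/(249/230) = 1 + 230/249 = 479/249
2 + 1/(479/249) = 2 + 249/479 = 1207/479
2 + 1/(1207/479) = 2 + 479/1207 = 2893/1207
9 + 1/(2893/1207) = 9 + 1207/2893 = 27244/2893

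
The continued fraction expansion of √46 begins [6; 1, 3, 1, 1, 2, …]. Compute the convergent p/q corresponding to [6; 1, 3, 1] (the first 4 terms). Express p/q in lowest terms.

34/5

Start with 1.
3 + 1/(1/1) = 3 + 1/1 = 4/1
1 + 1/(4/1) = 1 + 1/4 = 5/4
6 + 1/(5/4) = 6 + 4/5 = 34/5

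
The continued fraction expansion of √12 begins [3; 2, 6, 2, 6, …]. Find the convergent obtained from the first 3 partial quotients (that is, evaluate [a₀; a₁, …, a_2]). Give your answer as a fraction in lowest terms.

Start with 6.
2 + 1/(6/1) = 2 + 1/6 = 13/6
3 + 1/(13/6) = 3 + 6/13 = 45/13

45/13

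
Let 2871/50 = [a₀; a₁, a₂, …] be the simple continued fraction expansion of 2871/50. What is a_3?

2871 ÷ 50 → quotient 57, remainder 21
50 ÷ 21 → quotient 2, remainder 8
21 ÷ 8 → quotient 2, remainder 5
8 ÷ 5 → quotient 1, remainder 3

1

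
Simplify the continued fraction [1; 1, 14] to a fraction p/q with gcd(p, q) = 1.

29/15

a_0 = 1: 1/1
a_1 = 1: 2/1
a_2 = 14: 29/15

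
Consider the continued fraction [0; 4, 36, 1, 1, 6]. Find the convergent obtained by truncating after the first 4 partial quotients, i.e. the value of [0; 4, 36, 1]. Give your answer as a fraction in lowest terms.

37/149

Use the convergent recurrence hₖ = aₖ·hₖ₋₁ + hₖ₋₂ (and likewise for the denominators kₖ):
a_0 = 0: 0/1
a_1 = 4: 1/4
a_2 = 36: 36/145
a_3 = 1: 37/149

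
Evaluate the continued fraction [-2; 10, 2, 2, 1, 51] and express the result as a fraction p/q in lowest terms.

Use the convergent recurrence hₖ = aₖ·hₖ₋₁ + hₖ₋₂ (and likewise for the denominators kₖ):
a_0 = -2: -2/1
a_1 = 10: -19/10
a_2 = 2: -40/21
a_3 = 2: -99/52
a_4 = 1: -139/73
a_5 = 51: -7188/3775

-7188/3775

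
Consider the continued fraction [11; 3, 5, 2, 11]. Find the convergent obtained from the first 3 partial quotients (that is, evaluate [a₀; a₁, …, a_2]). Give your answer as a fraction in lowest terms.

181/16

a_0 = 11: 11/1
a_1 = 3: 34/3
a_2 = 5: 181/16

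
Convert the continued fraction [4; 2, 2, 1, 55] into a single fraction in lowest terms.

1727/390

a_0 = 4: 4/1
a_1 = 2: 9/2
a_2 = 2: 22/5
a_3 = 1: 31/7
a_4 = 55: 1727/390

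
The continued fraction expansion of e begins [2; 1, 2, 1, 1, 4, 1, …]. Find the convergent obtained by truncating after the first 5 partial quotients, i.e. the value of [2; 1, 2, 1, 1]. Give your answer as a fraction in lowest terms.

19/7

Start with 1.
1 + 1/(1/1) = 1 + 1/1 = 2/1
2 + 1/(2/1) = 2 + 1/2 = 5/2
1 + 1/(5/2) = 1 + 2/5 = 7/5
2 + 1/(7/5) = 2 + 5/7 = 19/7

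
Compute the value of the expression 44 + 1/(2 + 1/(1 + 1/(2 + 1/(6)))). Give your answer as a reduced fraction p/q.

2263/51

Use the convergent recurrence hₖ = aₖ·hₖ₋₁ + hₖ₋₂ (and likewise for the denominators kₖ):
a_0 = 44: 44/1
a_1 = 2: 89/2
a_2 = 1: 133/3
a_3 = 2: 355/8
a_4 = 6: 2263/51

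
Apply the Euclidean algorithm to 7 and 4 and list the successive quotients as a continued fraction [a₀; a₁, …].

7 = 1·4 + 3, so a_0 = 1
4 = 1·3 + 1, so a_1 = 1
3 = 3·1 + 0, so a_2 = 3

[1; 1, 3]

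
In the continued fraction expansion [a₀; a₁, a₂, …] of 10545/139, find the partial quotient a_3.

3

⌊10545/139⌋ = 75, remainder 120
⌊139/120⌋ = 1, remainder 19
⌊120/19⌋ = 6, remainder 6
⌊19/6⌋ = 3, remainder 1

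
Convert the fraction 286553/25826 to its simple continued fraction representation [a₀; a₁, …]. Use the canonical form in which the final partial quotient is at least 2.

[11; 10, 2, 7, 2, 5, 2, 6]

Apply division with remainder until the remainder is 0:
286553 = 11·25826 + 2467, so a_0 = 11
25826 = 10·2467 + 1156, so a_1 = 10
2467 = 2·1156 + 155, so a_2 = 2
1156 = 7·155 + 71, so a_3 = 7
155 = 2·71 + 13, so a_4 = 2
71 = 5·13 + 6, so a_5 = 5
13 = 2·6 + 1, so a_6 = 2
6 = 6·1 + 0, so a_7 = 6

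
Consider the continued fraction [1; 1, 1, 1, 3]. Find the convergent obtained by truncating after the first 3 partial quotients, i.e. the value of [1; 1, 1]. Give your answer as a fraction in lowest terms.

Start with 1.
1 + 1/(1/1) = 1 + 1/1 = 2/1
1 + 1/(2/1) = 1 + 1/2 = 3/2

3/2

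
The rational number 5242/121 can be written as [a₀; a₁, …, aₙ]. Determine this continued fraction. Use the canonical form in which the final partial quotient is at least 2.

[43; 3, 9, 1, 3]

5242 ÷ 121 → quotient 43, remainder 39
121 ÷ 39 → quotient 3, remainder 4
39 ÷ 4 → quotient 9, remainder 3
4 ÷ 3 → quotient 1, remainder 1
3 ÷ 1 → quotient 3, remainder 0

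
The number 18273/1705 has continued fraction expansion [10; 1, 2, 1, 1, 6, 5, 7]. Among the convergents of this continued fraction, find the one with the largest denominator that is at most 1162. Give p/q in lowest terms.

a_0 = 10: 10/1  (≤ bound)
a_1 = 1: 11/1  (≤ bound)
a_2 = 2: 32/3  (≤ bound)
a_3 = 1: 43/4  (≤ bound)
a_4 = 1: 75/7  (≤ bound)
a_5 = 6: 493/46  (≤ bound)
a_6 = 5: 2540/237  (≤ bound)
a_7 = 7: 18273/1705  (> 1162, stop)

2540/237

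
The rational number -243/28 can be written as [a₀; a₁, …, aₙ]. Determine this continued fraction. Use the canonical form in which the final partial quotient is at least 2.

-243 = -9·28 + 9, so a_0 = -9
28 = 3·9 + 1, so a_1 = 3
9 = 9·1 + 0, so a_2 = 9

[-9; 3, 9]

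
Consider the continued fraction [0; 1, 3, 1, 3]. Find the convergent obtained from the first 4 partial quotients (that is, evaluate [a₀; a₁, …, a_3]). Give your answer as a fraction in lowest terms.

4/5

Build up convergents one term at a time:
a_0 = 0: 0/1
a_1 = 1: 1/1
a_2 = 3: 3/4
a_3 = 1: 4/5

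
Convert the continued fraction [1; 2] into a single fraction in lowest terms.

3/2

Start with 2.
1 + 1/(2/1) = 1 + 1/2 = 3/2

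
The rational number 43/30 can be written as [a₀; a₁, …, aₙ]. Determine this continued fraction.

[1; 2, 3, 4]

43 = 1·30 + 13, so a_0 = 1
30 = 2·13 + 4, so a_1 = 2
13 = 3·4 + 1, so a_2 = 3
4 = 4·1 + 0, so a_3 = 4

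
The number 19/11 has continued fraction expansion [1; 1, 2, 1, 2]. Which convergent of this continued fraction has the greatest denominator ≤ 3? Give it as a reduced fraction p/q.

a_0 = 1: 1/1  (≤ bound)
a_1 = 1: 2/1  (≤ bound)
a_2 = 2: 5/3  (≤ bound)
a_3 = 1: 7/4  (> 3, stop)

5/3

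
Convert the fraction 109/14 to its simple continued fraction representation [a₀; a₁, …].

109 ÷ 14 → quotient 7, remainder 11
14 ÷ 11 → quotient 1, remainder 3
11 ÷ 3 → quotient 3, remainder 2
3 ÷ 2 → quotient 1, remainder 1
2 ÷ 1 → quotient 2, remainder 0

[7; 1, 3, 1, 2]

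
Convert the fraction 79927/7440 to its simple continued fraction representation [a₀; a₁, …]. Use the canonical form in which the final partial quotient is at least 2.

Repeatedly divide and take the remainder:
79927 = 10·7440 + 5527, so a_0 = 10
7440 = 1·5527 + 1913, so a_1 = 1
5527 = 2·1913 + 1701, so a_2 = 2
1913 = 1·1701 + 212, so a_3 = 1
1701 = 8·212 + 5, so a_4 = 8
212 = 42·5 + 2, so a_5 = 42
5 = 2·2 + 1, so a_6 = 2
2 = 2·1 + 0, so a_7 = 2

[10; 1, 2, 1, 8, 42, 2, 2]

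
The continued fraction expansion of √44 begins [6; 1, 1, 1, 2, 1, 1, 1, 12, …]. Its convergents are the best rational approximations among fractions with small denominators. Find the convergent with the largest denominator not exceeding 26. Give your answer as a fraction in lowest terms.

List convergents until the denominator exceeds the bound:
a_0 = 6: 6/1  (≤ bound)
a_1 = 1: 7/1  (≤ bound)
a_2 = 1: 13/2  (≤ bound)
a_3 = 1: 20/3  (≤ bound)
a_4 = 2: 53/8  (≤ bound)
a_5 = 1: 73/11  (≤ bound)
a_6 = 1: 126/19  (≤ bound)
a_7 = 1: 199/30  (> 26, stop)

126/19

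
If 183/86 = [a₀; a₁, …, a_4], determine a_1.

Apply division with remainder until the remainder is 0:
183 = 2·86 + 11, so a_0 = 2
86 = 7·11 + 9, so a_1 = 7

7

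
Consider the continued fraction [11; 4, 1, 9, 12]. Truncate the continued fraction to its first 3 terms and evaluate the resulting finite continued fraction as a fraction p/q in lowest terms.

56/5

a_0 = 11: 11/1
a_1 = 4: 45/4
a_2 = 1: 56/5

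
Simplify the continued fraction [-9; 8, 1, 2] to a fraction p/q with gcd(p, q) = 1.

Start with 2.
1 + 1/(2/1) = 1 + 1/2 = 3/2
8 + 1/(3/2) = 8 + 2/3 = 26/3
-9 + 1/(26/3) = -9 + 3/26 = -231/26

-231/26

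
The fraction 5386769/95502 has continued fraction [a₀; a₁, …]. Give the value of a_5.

37

5386769 = 56·95502 + 38657, so a_0 = 56
95502 = 2·38657 + 18188, so a_1 = 2
38657 = 2·18188 + 2281, so a_2 = 2
18188 = 7·2281 + 2221, so a_3 = 7
2281 = 1·2221 + 60, so a_4 = 1
2221 = 37·60 + 1, so a_5 = 37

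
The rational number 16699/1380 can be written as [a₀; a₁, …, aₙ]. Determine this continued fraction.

Run the Euclidean algorithm, recording each quotient:
⌊16699/1380⌋ = 12, remainder 139
⌊1380/139⌋ = 9, remainder 129
⌊139/129⌋ = 1, remainder 10
⌊129/10⌋ = 12, remainder 9
⌊10/9⌋ = 1, remainder 1
⌊9/1⌋ = 9, remainder 0

[12; 9, 1, 12, 1, 9]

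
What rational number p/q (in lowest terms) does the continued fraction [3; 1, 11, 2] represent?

a_0 = 3: 3/1
a_1 = 1: 4/1
a_2 = 11: 47/12
a_3 = 2: 98/25

98/25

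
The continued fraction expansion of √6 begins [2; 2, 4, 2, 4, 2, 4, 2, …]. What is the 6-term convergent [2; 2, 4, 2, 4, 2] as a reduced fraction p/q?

485/198

Start with 2.
4 + 1/(2/1) = 4 + 1/2 = 9/2
2 + 1/(9/2) = 2 + 2/9 = 20/9
4 + 1/(20/9) = 4 + 9/20 = 89/20
2 + 1/(89/20) = 2 + 20/89 = 198/89
2 + 1/(198/89) = 2 + 89/198 = 485/198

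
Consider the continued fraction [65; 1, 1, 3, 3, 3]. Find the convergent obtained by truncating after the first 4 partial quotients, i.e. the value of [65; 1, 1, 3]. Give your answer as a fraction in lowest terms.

Start with 3.
1 + 1/(3/1) = 1 + 1/3 = 4/3
1 + 1/(4/3) = 1 + 3/4 = 7/4
65 + 1/(7/4) = 65 + 4/7 = 459/7

459/7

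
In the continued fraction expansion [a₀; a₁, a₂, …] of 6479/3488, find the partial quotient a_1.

1

Run the Euclidean algorithm, recording each quotient:
6479 ÷ 3488 → quotient 1, remainder 2991
3488 ÷ 2991 → quotient 1, remainder 497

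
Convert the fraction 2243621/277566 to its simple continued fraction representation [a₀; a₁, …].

Repeatedly divide and take the remainder:
2243621 = 8·277566 + 23093, so a_0 = 8
277566 = 12·23093 + 450, so a_1 = 12
23093 = 51·450 + 143, so a_2 = 51
450 = 3·143 + 21, so a_3 = 3
143 = 6·21 + 17, so a_4 = 6
21 = 1·17 + 4, so a_5 = 1
17 = 4·4 + 1, so a_6 = 4
4 = 4·1 + 0, so a_7 = 4

[8; 12, 51, 3, 6, 1, 4, 4]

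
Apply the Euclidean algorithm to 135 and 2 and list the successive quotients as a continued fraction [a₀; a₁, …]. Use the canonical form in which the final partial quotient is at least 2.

⌊135/2⌋ = 67, remainder 1
⌊2/1⌋ = 2, remainder 0

[67; 2]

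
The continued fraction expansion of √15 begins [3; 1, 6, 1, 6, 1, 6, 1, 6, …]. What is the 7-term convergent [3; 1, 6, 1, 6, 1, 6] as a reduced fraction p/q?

Collapse the nested fraction from the inside out:
Start with 6.
1 + 1/(6/1) = 1 + 1/6 = 7/6
6 + 1/(7/6) = 6 + 6/7 = 48/7
1 + 1/(48/7) = 1 + 7/48 = 55/48
6 + 1/(55/48) = 6 + 48/55 = 378/55
1 + 1/(378/55) = 1 + 55/378 = 433/378
3 + 1/(433/378) = 3 + 378/433 = 1677/433

1677/433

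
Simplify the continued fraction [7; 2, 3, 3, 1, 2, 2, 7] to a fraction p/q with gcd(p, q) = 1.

Compute successive convergents:
a_0 = 7: 7/1
a_1 = 2: 15/2
a_2 = 3: 52/7
a_3 = 3: 171/23
a_4 = 1: 223/30
a_5 = 2: 617/83
a_6 = 2: 1457/196
a_7 = 7: 10816/1455

10816/1455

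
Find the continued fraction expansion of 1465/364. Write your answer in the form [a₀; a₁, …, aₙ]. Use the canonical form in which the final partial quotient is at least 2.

[4; 40, 2, 4]

1465 = 4·364 + 9, so a_0 = 4
364 = 40·9 + 4, so a_1 = 40
9 = 2·4 + 1, so a_2 = 2
4 = 4·1 + 0, so a_3 = 4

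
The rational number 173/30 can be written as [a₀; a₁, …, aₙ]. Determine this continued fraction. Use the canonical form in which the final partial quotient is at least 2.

[5; 1, 3, 3, 2]

Apply division with remainder until the remainder is 0:
⌊173/30⌋ = 5, remainder 23
⌊30/23⌋ = 1, remainder 7
⌊23/7⌋ = 3, remainder 2
⌊7/2⌋ = 3, remainder 1
⌊2/1⌋ = 2, remainder 0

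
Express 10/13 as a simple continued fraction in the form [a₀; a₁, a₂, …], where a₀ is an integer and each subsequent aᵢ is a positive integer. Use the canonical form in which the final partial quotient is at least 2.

10 = 0·13 + 10, so a_0 = 0
13 = 1·10 + 3, so a_1 = 1
10 = 3·3 + 1, so a_2 = 3
3 = 3·1 + 0, so a_3 = 3

[0; 1, 3, 3]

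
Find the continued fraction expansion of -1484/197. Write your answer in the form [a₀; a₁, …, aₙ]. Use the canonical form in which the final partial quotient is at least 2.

-1484 ÷ 197 → quotient -8, remainder 92
197 ÷ 92 → quotient 2, remainder 13
92 ÷ 13 → quotient 7, remainder 1
13 ÷ 1 → quotient 13, remainder 0

[-8; 2, 7, 13]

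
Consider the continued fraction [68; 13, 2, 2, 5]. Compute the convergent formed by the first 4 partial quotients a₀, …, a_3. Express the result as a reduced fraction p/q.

4561/67

Build up convergents one term at a time:
a_0 = 68: 68/1
a_1 = 13: 885/13
a_2 = 2: 1838/27
a_3 = 2: 4561/67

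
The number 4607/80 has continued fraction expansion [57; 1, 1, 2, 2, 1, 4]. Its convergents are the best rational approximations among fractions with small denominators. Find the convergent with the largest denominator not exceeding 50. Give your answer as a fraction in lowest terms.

979/17

List convergents until the denominator exceeds the bound:
a_0 = 57: 57/1  (≤ bound)
a_1 = 1: 58/1  (≤ bound)
a_2 = 1: 115/2  (≤ bound)
a_3 = 2: 288/5  (≤ bound)
a_4 = 2: 691/12  (≤ bound)
a_5 = 1: 979/17  (≤ bound)
a_6 = 4: 4607/80  (> 50, stop)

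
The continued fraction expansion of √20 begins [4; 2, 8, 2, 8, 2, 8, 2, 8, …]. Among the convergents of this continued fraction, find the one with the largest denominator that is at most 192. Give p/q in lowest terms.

a_0 = 4: 4/1  (≤ bound)
a_1 = 2: 9/2  (≤ bound)
a_2 = 8: 76/17  (≤ bound)
a_3 = 2: 161/36  (≤ bound)
a_4 = 8: 1364/305  (> 192, stop)

161/36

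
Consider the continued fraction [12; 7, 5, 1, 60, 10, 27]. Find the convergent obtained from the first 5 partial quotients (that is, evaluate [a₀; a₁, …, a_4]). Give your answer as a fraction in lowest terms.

31757/2616

Start with 60.
1 + 1/(60/1) = 1 + 1/60 = 61/60
5 + 1/(61/60) = 5 + 60/61 = 365/61
7 + 1/(365/61) = 7 + 61/365 = 2616/365
12 + 1/(2616/365) = 12 + 365/2616 = 31757/2616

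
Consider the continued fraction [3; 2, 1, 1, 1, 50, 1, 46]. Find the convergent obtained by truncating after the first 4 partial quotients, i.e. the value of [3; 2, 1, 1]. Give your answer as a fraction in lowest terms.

17/5

Compute successive convergents:
a_0 = 3: 3/1
a_1 = 2: 7/2
a_2 = 1: 10/3
a_3 = 1: 17/5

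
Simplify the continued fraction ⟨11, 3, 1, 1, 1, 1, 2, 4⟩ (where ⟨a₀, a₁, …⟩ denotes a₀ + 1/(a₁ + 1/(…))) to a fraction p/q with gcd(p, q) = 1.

Build up convergents one term at a time:
a_0 = 11: 11/1
a_1 = 3: 34/3
a_2 = 1: 45/4
a_3 = 1: 79/7
a_4 = 1: 124/11
a_5 = 1: 203/18
a_6 = 2: 530/47
a_7 = 4: 2323/206

2323/206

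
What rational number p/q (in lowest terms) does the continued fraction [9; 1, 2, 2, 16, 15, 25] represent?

Start with 25.
15 + 1/(25/1) = 15 + 1/25 = 376/25
16 + 1/(376/25) = 16 + 25/376 = 6041/376
2 + 1/(6041/376) = 2 + 376/6041 = 12458/6041
2 + 1/(12458/6041) = 2 + 6041/12458 = 30957/12458
1 + 1/(30957/12458) = 1 + 12458/30957 = 43415/30957
9 + 1/(43415/30957) = 9 + 30957/43415 = 421692/43415

421692/43415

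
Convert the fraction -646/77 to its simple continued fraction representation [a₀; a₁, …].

-646 ÷ 77 → quotient -9, remainder 47
77 ÷ 47 → quotient 1, remainder 30
47 ÷ 30 → quotient 1, remainder 17
30 ÷ 17 → quotient 1, remainder 13
17 ÷ 13 → quotient 1, remainder 4
13 ÷ 4 → quotient 3, remainder 1
4 ÷ 1 → quotient 4, remainder 0

[-9; 1, 1, 1, 1, 3, 4]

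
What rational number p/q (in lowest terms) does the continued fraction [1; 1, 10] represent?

21/11

Start with 10.
1 + 1/(10/1) = 1 + 1/10 = 11/10
1 + 1/(11/10) = 1 + 10/11 = 21/11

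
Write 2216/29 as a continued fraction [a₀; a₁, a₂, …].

⌊2216/29⌋ = 76, remainder 12
⌊29/12⌋ = 2, remainder 5
⌊12/5⌋ = 2, remainder 2
⌊5/2⌋ = 2, remainder 1
⌊2/1⌋ = 2, remainder 0

[76; 2, 2, 2, 2]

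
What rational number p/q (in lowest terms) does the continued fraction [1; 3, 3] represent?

13/10

Work from the innermost term outward:
Start with 3.
3 + 1/(3/1) = 3 + 1/3 = 10/3
1 + 1/(10/3) = 1 + 3/10 = 13/10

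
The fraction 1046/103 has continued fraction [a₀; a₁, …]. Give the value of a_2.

2

Repeatedly divide and take the remainder:
1046 = 10·103 + 16, so a_0 = 10
103 = 6·16 + 7, so a_1 = 6
16 = 2·7 + 2, so a_2 = 2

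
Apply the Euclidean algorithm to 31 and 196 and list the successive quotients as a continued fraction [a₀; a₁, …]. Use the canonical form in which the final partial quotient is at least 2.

[0; 6, 3, 10]

31 ÷ 196 → quotient 0, remainder 31
196 ÷ 31 → quotient 6, remainder 10
31 ÷ 10 → quotient 3, remainder 1
10 ÷ 1 → quotient 10, remainder 0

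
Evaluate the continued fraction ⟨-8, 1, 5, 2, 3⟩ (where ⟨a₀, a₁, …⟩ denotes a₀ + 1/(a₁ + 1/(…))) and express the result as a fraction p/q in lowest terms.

-322/45

Build up convergents one term at a time:
a_0 = -8: -8/1
a_1 = 1: -7/1
a_2 = 5: -43/6
a_3 = 2: -93/13
a_4 = 3: -322/45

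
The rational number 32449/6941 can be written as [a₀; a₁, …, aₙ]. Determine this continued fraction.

[4; 1, 2, 13, 24, 1, 2, 2]

32449 ÷ 6941 → quotient 4, remainder 4685
6941 ÷ 4685 → quotient 1, remainder 2256
4685 ÷ 2256 → quotient 2, remainder 173
2256 ÷ 173 → quotient 13, remainder 7
173 ÷ 7 → quotient 24, remainder 5
7 ÷ 5 → quotient 1, remainder 2
5 ÷ 2 → quotient 2, remainder 1
2 ÷ 1 → quotient 2, remainder 0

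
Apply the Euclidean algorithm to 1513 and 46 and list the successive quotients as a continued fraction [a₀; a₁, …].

1513 = 32·46 + 41, so a_0 = 32
46 = 1·41 + 5, so a_1 = 1
41 = 8·5 + 1, so a_2 = 8
5 = 5·1 + 0, so a_3 = 5

[32; 1, 8, 5]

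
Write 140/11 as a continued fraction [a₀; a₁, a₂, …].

[12; 1, 2, 1, 2]

Apply division with remainder until the remainder is 0:
140 ÷ 11 → quotient 12, remainder 8
11 ÷ 8 → quotient 1, remainder 3
8 ÷ 3 → quotient 2, remainder 2
3 ÷ 2 → quotient 1, remainder 1
2 ÷ 1 → quotient 2, remainder 0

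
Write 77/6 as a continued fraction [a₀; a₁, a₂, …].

⌊77/6⌋ = 12, remainder 5
⌊6/5⌋ = 1, remainder 1
⌊5/1⌋ = 5, remainder 0

[12; 1, 5]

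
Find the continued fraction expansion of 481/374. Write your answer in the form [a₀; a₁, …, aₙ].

[1; 3, 2, 53]

481 = 1·374 + 107, so a_0 = 1
374 = 3·107 + 53, so a_1 = 3
107 = 2·53 + 1, so a_2 = 2
53 = 53·1 + 0, so a_3 = 53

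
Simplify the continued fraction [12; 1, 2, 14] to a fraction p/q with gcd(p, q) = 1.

545/43

Start with 14.
2 + 1/(14/1) = 2 + 1/14 = 29/14
1 + 1/(29/14) = 1 + 14/29 = 43/29
12 + 1/(43/29) = 12 + 29/43 = 545/43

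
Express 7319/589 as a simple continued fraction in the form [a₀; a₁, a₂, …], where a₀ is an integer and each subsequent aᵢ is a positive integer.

[12; 2, 2, 1, 7, 1, 2, 3]

Apply division with remainder until the remainder is 0:
7319 = 12·589 + 251, so a_0 = 12
589 = 2·251 + 87, so a_1 = 2
251 = 2·87 + 77, so a_2 = 2
87 = 1·77 + 10, so a_3 = 1
77 = 7·10 + 7, so a_4 = 7
10 = 1·7 + 3, so a_5 = 1
7 = 2·3 + 1, so a_6 = 2
3 = 3·1 + 0, so a_7 = 3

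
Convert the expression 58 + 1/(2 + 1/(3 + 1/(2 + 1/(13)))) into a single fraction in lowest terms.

Start with 13.
2 + 1/(13/1) = 2 + 1/13 = 27/13
3 + 1/(27/13) = 3 + 13/27 = 94/27
2 + 1/(94/27) = 2 + 27/94 = 215/94
58 + 1/(215/94) = 58 + 94/215 = 12564/215

12564/215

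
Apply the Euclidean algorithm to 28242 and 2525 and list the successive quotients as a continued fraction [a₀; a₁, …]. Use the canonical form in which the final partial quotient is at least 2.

[11; 5, 2, 2, 5, 2, 3, 2]

⌊28242/2525⌋ = 11, remainder 467
⌊2525/467⌋ = 5, remainder 190
⌊467/190⌋ = 2, remainder 87
⌊190/87⌋ = 2, remainder 16
⌊87/16⌋ = 5, remainder 7
⌊16/7⌋ = 2, remainder 2
⌊7/2⌋ = 3, remainder 1
⌊2/1⌋ = 2, remainder 0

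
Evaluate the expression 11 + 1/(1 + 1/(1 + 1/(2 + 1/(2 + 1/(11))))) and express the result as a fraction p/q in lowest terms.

1587/137

a_0 = 11: 11/1
a_1 = 1: 12/1
a_2 = 1: 23/2
a_3 = 2: 58/5
a_4 = 2: 139/12
a_5 = 11: 1587/137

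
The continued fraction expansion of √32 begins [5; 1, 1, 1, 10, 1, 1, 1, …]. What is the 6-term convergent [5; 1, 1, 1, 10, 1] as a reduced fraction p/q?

198/35

Start with 1.
10 + 1/(1/1) = 10 + 1/1 = 11/1
1 + 1/(11/1) = 1 + 1/11 = 12/11
1 + 1/(12/11) = 1 + 11/12 = 23/12
1 + 1/(23/12) = 1 + 12/23 = 35/23
5 + 1/(35/23) = 5 + 23/35 = 198/35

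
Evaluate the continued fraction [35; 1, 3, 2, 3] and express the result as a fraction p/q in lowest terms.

Start with 3.
2 + 1/(3/1) = 2 + 1/3 = 7/3
3 + 1/(7/3) = 3 + 3/7 = 24/7
1 + 1/(24/7) = 1 + 7/24 = 31/24
35 + 1/(31/24) = 35 + 24/31 = 1109/31

1109/31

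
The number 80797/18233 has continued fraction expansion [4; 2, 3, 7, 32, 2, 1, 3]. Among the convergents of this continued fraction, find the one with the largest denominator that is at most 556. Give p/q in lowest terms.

226/51

a_0 = 4: 4/1  (≤ bound)
a_1 = 2: 9/2  (≤ bound)
a_2 = 3: 31/7  (≤ bound)
a_3 = 7: 226/51  (≤ bound)
a_4 = 32: 7263/1639  (> 556, stop)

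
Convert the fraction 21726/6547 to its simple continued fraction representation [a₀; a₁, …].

Run the Euclidean algorithm, recording each quotient:
21726 = 3·6547 + 2085, so a_0 = 3
6547 = 3·2085 + 292, so a_1 = 3
2085 = 7·292 + 41, so a_2 = 7
292 = 7·41 + 5, so a_3 = 7
41 = 8·5 + 1, so a_4 = 8
5 = 5·1 + 0, so a_5 = 5

[3; 3, 7, 7, 8, 5]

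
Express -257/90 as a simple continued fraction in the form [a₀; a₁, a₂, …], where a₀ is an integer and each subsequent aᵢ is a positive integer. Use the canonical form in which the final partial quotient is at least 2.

[-3; 6, 1, 12]

-257 = -3·90 + 13, so a_0 = -3
90 = 6·13 + 12, so a_1 = 6
13 = 1·12 + 1, so a_2 = 1
12 = 12·1 + 0, so a_3 = 12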